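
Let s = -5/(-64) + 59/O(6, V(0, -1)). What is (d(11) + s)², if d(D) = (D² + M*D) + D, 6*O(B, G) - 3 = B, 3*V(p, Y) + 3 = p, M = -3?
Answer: 706230625/36864 ≈ 19158.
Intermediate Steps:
V(p, Y) = -1 + p/3
O(B, G) = ½ + B/6
d(D) = D² - 2*D (d(D) = (D² - 3*D) + D = D² - 2*D)
s = 7567/192 (s = -5/(-64) + 59/(½ + (⅙)*6) = -5*(-1/64) + 59/(½ + 1) = 5/64 + 59/(3/2) = 5/64 + 59*(⅔) = 5/64 + 118/3 = 7567/192 ≈ 39.411)
(d(11) + s)² = (11*(-2 + 11) + 7567/192)² = (11*9 + 7567/192)² = (99 + 7567/192)² = (26575/192)² = 706230625/36864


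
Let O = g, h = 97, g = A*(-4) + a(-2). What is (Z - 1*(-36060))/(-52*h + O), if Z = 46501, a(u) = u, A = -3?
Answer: -82561/5034 ≈ -16.401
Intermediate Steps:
g = 10 (g = -3*(-4) - 2 = 12 - 2 = 10)
O = 10
(Z - 1*(-36060))/(-52*h + O) = (46501 - 1*(-36060))/(-52*97 + 10) = (46501 + 36060)/(-5044 + 10) = 82561/(-5034) = 82561*(-1/5034) = -82561/5034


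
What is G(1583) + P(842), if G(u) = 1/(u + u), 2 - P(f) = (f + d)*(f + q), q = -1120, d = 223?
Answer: 937363953/3166 ≈ 2.9607e+5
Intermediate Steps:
P(f) = 2 - (-1120 + f)*(223 + f) (P(f) = 2 - (f + 223)*(f - 1120) = 2 - (223 + f)*(-1120 + f) = 2 - (-1120 + f)*(223 + f))
G(u) = 1/(2*u)
G(1583) + P(842) = (½)/1583 + (249762 - 1*842² + 897*842) = (½)*(1/1583) + (249762 - 1*708964 + 755274) = 1/3166 + (249762 - 708964 + 755274) = 1/3166 + 296072 = 937363953/3166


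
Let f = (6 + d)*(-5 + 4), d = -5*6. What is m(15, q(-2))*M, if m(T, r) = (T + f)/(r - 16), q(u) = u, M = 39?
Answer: -169/2 ≈ -84.500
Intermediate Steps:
d = -30
f = 24 (f = (6 - 30)*(-5 + 4) = -24*(-1) = 24)
m(T, r) = (24 + T)/(-16 + r) (m(T, r) = (T + 24)/(r - 16) = (24 + T)/(-16 + r))
m(15, q(-2))*M = ((24 + 15)/(-16 - 2))*39 = (39/(-18))*39 = -1/18*39*39 = -13/6*39 = -169/2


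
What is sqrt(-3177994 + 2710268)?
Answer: I*sqrt(467726) ≈ 683.91*I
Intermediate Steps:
sqrt(-3177994 + 2710268) = sqrt(-467726) = I*sqrt(467726)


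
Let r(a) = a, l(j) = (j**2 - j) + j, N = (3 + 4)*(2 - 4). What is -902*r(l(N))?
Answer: -176792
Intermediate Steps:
N = -14 (N = 7*(-2) = -14)
l(j) = j**2
-902*r(l(N)) = -902*(-14)**2 = -902*196 = -176792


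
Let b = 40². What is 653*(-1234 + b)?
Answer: 238998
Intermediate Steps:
b = 1600
653*(-1234 + b) = 653*(-1234 + 1600) = 653*366 = 238998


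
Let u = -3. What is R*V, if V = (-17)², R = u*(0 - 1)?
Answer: 867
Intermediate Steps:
R = 3 (R = -3*(0 - 1) = -3*(-1) = 3)
V = 289
R*V = 3*289 = 867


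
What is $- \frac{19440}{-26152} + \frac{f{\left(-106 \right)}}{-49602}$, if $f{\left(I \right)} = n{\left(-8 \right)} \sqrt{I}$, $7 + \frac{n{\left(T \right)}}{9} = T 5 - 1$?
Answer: $\frac{2430}{3269} + \frac{72 i \sqrt{106}}{8267} \approx 0.74335 + 0.089668 i$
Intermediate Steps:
$n{\left(T \right)} = -72 + 45 T$ ($n{\left(T \right)} = -63 + 9 \left(T 5 - 1\right) = -63 + 9 \left(5 T - 1\right) = -63 + 9 \left(-1 + 5 T\right) = -63 + \left(-9 + 45 T\right) = -72 + 45 T$)
$f{\left(I \right)} = - 432 \sqrt{I}$ ($f{\left(I \right)} = \left(-72 + 45 \left(-8\right)\right) \sqrt{I} = \left(-72 - 360\right) \sqrt{I} = - 432 \sqrt{I}$)
$- \frac{19440}{-26152} + \frac{f{\left(-106 \right)}}{-49602} = - \frac{19440}{-26152} + \frac{\left(-432\right) \sqrt{-106}}{-49602} = \left(-19440\right) \left(- \frac{1}{26152}\right) + - 432 i \sqrt{106} \left(- \frac{1}{49602}\right) = \frac{2430}{3269} + - 432 i \sqrt{106} \left(- \frac{1}{49602}\right) = \frac{2430}{3269} + \frac{72 i \sqrt{106}}{8267}$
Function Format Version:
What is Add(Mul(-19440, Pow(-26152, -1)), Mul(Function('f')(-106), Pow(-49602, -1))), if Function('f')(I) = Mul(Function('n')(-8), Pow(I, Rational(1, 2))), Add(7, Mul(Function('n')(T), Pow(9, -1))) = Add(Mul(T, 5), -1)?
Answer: Add(Rational(2430, 3269), Mul(Rational(72, 8267), I, Pow(106, Rational(1, 2)))) ≈ Add(0.74335, Mul(0.089668, I))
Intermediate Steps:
Function('n')(T) = Add(-72, Mul(45, T)) (Function('n')(T) = Add(-63, Mul(9, Add(Mul(T, 5), -1))) = Add(-63, Mul(9, Add(Mul(5, T), -1))) = Add(-63, Mul(9, Add(-1, Mul(5, T)))) = Add(-63, Add(-9, Mul(45, T))) = Add(-72, Mul(45, T)))
Function('f')(I) = Mul(-432, Pow(I, Rational(1, 2))) (Function('f')(I) = Mul(Add(-72, Mul(45, -8)), Pow(I, Rational(1, 2))) = Mul(Add(-72, -360), Pow(I, Rational(1, 2))) = Mul(-432, Pow(I, Rational(1, 2))))
Add(Mul(-19440, Pow(-26152, -1)), Mul(Function('f')(-106), Pow(-49602, -1))) = Add(Mul(-19440, Pow(-26152, -1)), Mul(Mul(-432, Pow(-106, Rational(1, 2))), Pow(-49602, -1))) = Add(Mul(-19440, Rational(-1, 26152)), Mul(Mul(-432, Mul(I, Pow(106, Rational(1, 2)))), Rational(-1, 49602))) = Add(Rational(2430, 3269), Mul(Mul(-432, I, Pow(106, Rational(1, 2))), Rational(-1, 49602))) = Add(Rational(2430, 3269), Mul(Rational(72, 8267), I, Pow(106, Rational(1, 2))))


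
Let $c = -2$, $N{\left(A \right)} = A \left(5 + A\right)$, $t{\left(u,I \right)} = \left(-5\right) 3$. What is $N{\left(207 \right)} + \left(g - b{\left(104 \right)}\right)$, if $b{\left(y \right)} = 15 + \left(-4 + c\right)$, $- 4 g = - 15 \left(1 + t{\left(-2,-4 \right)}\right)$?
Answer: $\frac{87645}{2} \approx 43823.0$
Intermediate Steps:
$t{\left(u,I \right)} = -15$
$g = - \frac{105}{2}$ ($g = - \frac{\left(-15\right) \left(1 - 15\right)}{4} = - \frac{\left(-15\right) \left(-14\right)}{4} = \left(- \frac{1}{4}\right) 210 = - \frac{105}{2} \approx -52.5$)
$b{\left(y \right)} = 9$ ($b{\left(y \right)} = 15 - 6 = 9$)
$N{\left(207 \right)} + \left(g - b{\left(104 \right)}\right) = 207 \left(5 + 207\right) - \frac{123}{2} = 207 \cdot 212 - \frac{123}{2} = 43884 - \frac{123}{2} = \frac{87645}{2}$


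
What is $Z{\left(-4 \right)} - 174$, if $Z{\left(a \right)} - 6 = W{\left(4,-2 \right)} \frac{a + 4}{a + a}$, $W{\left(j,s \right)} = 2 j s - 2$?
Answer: $-168$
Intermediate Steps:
$W{\left(j,s \right)} = -2 + 2 j s$ ($W{\left(j,s \right)} = 2 j s - 2 = -2 + 2 j s$)
$Z{\left(a \right)} = 6 - \frac{9 \left(4 + a\right)}{a}$ ($Z{\left(a \right)} = 6 + \left(-2 + 2 \cdot 4 \left(-2\right)\right) \frac{a + 4}{a + a} = 6 + \left(-2 - 16\right) \frac{4 + a}{2 a} = 6 - 18 \left(4 + a\right) \frac{1}{2 a} = 6 - 18 \frac{4 + a}{2 a} = 6 - \frac{9 \left(4 + a\right)}{a}$)
$Z{\left(-4 \right)} - 174 = \left(-3 - \frac{36}{-4}\right) - 174 = \left(-3 - -9\right) + \left(-155 + \left(-67 + 48\right)\right) = \left(-3 + 9\right) - 174 = 6 - 174 = -168$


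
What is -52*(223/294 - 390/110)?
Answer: 234338/1617 ≈ 144.92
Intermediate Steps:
-52*(223/294 - 390/110) = -52*(223*(1/294) - 390*1/110) = -52*(223/294 - 39/11) = -52*(-9013/3234) = 234338/1617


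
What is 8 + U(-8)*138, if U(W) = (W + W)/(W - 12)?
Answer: 592/5 ≈ 118.40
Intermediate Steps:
U(W) = 2*W/(-12 + W) (U(W) = (2*W)/(-12 + W) = 2*W/(-12 + W))
8 + U(-8)*138 = 8 + (2*(-8)/(-12 - 8))*138 = 8 + (2*(-8)/(-20))*138 = 8 + (2*(-8)*(-1/20))*138 = 8 + (⅘)*138 = 8 + 552/5 = 592/5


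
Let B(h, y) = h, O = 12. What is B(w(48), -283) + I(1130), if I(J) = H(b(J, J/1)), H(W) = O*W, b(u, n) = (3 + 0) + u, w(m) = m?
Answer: 13644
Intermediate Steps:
b(u, n) = 3 + u
H(W) = 12*W
I(J) = 36 + 12*J (I(J) = 12*(3 + J) = 36 + 12*J)
B(w(48), -283) + I(1130) = 48 + (36 + 12*1130) = 48 + (36 + 13560) = 48 + 13596 = 13644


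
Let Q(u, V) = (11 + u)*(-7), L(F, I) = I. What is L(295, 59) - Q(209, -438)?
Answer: 1599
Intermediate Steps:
Q(u, V) = -77 - 7*u
L(295, 59) - Q(209, -438) = 59 - (-77 - 7*209) = 59 - (-77 - 1463) = 59 - 1*(-1540) = 59 + 1540 = 1599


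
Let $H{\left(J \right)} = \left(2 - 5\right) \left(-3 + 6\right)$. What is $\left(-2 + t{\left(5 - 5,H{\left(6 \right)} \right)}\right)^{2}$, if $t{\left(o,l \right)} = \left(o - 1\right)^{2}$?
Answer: $1$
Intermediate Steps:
$H{\left(J \right)} = -9$ ($H{\left(J \right)} = \left(-3\right) 3 = -9$)
$t{\left(o,l \right)} = \left(-1 + o\right)^{2}$
$\left(-2 + t{\left(5 - 5,H{\left(6 \right)} \right)}\right)^{2} = \left(-2 + \left(-1 + \left(5 - 5\right)\right)^{2}\right)^{2} = \left(-2 + \left(-1 + 0\right)^{2}\right)^{2} = \left(-2 + \left(-1\right)^{2}\right)^{2} = \left(-2 + 1\right)^{2} = \left(-1\right)^{2} = 1$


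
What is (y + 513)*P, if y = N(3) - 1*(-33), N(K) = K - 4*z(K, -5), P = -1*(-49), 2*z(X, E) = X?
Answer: 26607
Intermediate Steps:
z(X, E) = X/2
P = 49
N(K) = -K (N(K) = K - 2*K = -K)
y = 30 (y = -1*3 - 1*(-33) = -3 + 33 = 30)
(y + 513)*P = (30 + 513)*49 = 543*49 = 26607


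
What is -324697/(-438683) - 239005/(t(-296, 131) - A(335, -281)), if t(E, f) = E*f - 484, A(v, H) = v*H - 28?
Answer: -87020591024/24085012749 ≈ -3.6131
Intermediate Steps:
A(v, H) = -28 + H*v (A(v, H) = H*v - 28 = -28 + H*v)
t(E, f) = -484 + E*f
-324697/(-438683) - 239005/(t(-296, 131) - A(335, -281)) = -324697/(-438683) - 239005/((-484 - 296*131) - (-28 - 281*335)) = -324697*(-1/438683) - 239005/((-484 - 38776) - (-28 - 94135)) = 324697/438683 - 239005/(-39260 - 1*(-94163)) = 324697/438683 - 239005/(-39260 + 94163) = 324697/438683 - 239005/54903 = -87020591024/24085012749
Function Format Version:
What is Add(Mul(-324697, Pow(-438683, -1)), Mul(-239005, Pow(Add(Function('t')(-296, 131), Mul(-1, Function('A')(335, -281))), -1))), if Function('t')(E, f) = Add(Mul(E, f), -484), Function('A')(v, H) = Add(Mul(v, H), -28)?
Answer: Rational(-87020591024, 24085012749) ≈ -3.6131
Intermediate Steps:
Function('A')(v, H) = Add(-28, Mul(H, v)) (Function('A')(v, H) = Add(Mul(H, v), -28) = Add(-28, Mul(H, v)))
Function('t')(E, f) = Add(-484, Mul(E, f))
Add(Mul(-324697, Pow(-438683, -1)), Mul(-239005, Pow(Add(Function('t')(-296, 131), Mul(-1, Function('A')(335, -281))), -1))) = Add(Mul(-324697, Pow(-438683, -1)), Mul(-239005, Pow(Add(Add(-484, Mul(-296, 131)), Mul(-1, Add(-28, Mul(-281, 335)))), -1))) = Add(Mul(-324697, Rational(-1, 438683)), Mul(-239005, Pow(Add(Add(-484, -38776), Mul(-1, Add(-28, -94135))), -1))) = Add(Rational(324697, 438683), Mul(-239005, Pow(Add(-39260, Mul(-1, -94163)), -1))) = Add(Rational(324697, 438683), Mul(-239005, Pow(Add(-39260, 94163), -1))) = Add(Rational(324697, 438683), Mul(-239005, Pow(54903, -1))) = Add(Rational(324697, 438683), Mul(-239005, Rational(1, 54903))) = Add(Rational(324697, 438683), Rational(-239005, 54903)) = Rational(-87020591024, 24085012749)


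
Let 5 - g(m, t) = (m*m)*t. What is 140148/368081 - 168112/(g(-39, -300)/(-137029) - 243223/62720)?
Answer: 531823768275569461276/22801901689035427 ≈ 23324.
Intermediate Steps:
g(m, t) = 5 - t*m**2 (g(m, t) = 5 - m*m*t = 5 - m**2*t = 5 - t*m**2)
140148/368081 - 168112/(g(-39, -300)/(-137029) - 243223/62720) = 140148/368081 - 168112/((5 - 1*(-300)*(-39)**2)/(-137029) - 243223/62720) = 140148*(1/368081) - 168112/((5 - 1*(-300)*1521)*(-1/137029) - 243223*1/62720) = 140148/368081 - 168112/((5 + 456300)*(-1/137029) - 243223/62720) = 140148/368081 - 168112/(456305*(-1/137029) - 243223/62720) = 140148/368081 - 168112/(-456305/137029 - 243223/62720) = 140148/368081 - 168112/(-61948054067/8594458880) = 140148/368081 - 168112*(-8594458880/61948054067) = 140148/368081 + 1444831671234560/61948054067 = 531823768275569461276/22801901689035427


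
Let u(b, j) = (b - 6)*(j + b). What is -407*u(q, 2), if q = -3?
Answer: -3663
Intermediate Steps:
u(b, j) = (-6 + b)*(b + j)
-407*u(q, 2) = -407*((-3)**2 - 6*(-3) - 6*2 - 3*2) = -407*(9 + 18 - 12 - 6) = -407*9 = -37*99 = -3663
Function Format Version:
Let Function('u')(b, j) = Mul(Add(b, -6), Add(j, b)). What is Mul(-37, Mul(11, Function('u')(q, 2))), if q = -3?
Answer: -3663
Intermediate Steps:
Function('u')(b, j) = Mul(Add(-6, b), Add(b, j))
Mul(-37, Mul(11, Function('u')(q, 2))) = Mul(-37, Mul(11, Add(Pow(-3, 2), Mul(-6, -3), Mul(-6, 2), Mul(-3, 2)))) = Mul(-37, Mul(11, Add(9, 18, -12, -6))) = Mul(-37, Mul(11, 9)) = Mul(-37, 99) = -3663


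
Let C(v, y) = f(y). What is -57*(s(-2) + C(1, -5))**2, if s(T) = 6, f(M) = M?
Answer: -57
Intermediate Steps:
C(v, y) = y
-57*(s(-2) + C(1, -5))**2 = -57*(6 - 5)**2 = -57*1**2 = -57*1 = -57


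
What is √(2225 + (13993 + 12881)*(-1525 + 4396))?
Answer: √77157479 ≈ 8783.9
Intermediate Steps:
√(2225 + (13993 + 12881)*(-1525 + 4396)) = √(2225 + 26874*2871) = √(2225 + 77155254) = √77157479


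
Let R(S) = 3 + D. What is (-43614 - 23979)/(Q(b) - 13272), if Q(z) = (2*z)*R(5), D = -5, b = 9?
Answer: 22531/4436 ≈ 5.0791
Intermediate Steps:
R(S) = -2 (R(S) = 3 - 5 = -2)
Q(z) = -4*z (Q(z) = (2*z)*(-2) = -4*z)
(-43614 - 23979)/(Q(b) - 13272) = (-43614 - 23979)/(-4*9 - 13272) = -67593/(-36 - 13272) = -67593/(-13308) = -67593*(-1/13308) = 22531/4436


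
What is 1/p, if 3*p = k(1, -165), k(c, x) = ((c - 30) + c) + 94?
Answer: 1/22 ≈ 0.045455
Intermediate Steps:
k(c, x) = 64 + 2*c (k(c, x) = ((-30 + c) + c) + 94 = (-30 + 2*c) + 94 = 64 + 2*c)
p = 22 (p = (64 + 2*1)/3 = (64 + 2)/3 = (1/3)*66 = 22)
1/p = 1/22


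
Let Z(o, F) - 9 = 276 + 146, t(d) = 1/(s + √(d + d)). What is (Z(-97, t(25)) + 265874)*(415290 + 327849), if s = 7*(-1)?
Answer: 197901631395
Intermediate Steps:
s = -7
t(d) = 1/(-7 + √2*√d) (t(d) = 1/(-7 + √(d + d)) = 1/(-7 + √(2*d)) = 1/(-7 + √2*√d))
Z(o, F) = 431 (Z(o, F) = 9 + (276 + 146) = 9 + 422 = 431)
(Z(-97, t(25)) + 265874)*(415290 + 327849) = (431 + 265874)*(415290 + 327849) = 266305*743139 = 197901631395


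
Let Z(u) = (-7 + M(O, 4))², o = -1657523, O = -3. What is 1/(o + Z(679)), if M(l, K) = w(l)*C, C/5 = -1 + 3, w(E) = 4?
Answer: -1/1656434 ≈ -6.0371e-7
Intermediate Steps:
C = 10 (C = 5*(-1 + 3) = 5*2 = 10)
M(l, K) = 40 (M(l, K) = 4*10 = 40)
Z(u) = 1089 (Z(u) = (-7 + 40)² = 33² = 1089)
1/(o + Z(679)) = 1/(-1657523 + 1089) = 1/(-1656434) = -1/1656434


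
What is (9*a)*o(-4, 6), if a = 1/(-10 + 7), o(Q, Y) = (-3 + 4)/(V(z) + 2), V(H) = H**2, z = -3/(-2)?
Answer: -12/17 ≈ -0.70588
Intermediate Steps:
z = 3/2 (z = -3*(-1/2) = 3/2 ≈ 1.5000)
o(Q, Y) = 4/17 (o(Q, Y) = (-3 + 4)/((3/2)**2 + 2) = 1/(9/4 + 2) = 1/(17/4) = 1*(4/17) = 4/17)
a = -1/3 (a = 1/(-3) = -1/3 ≈ -0.33333)
(9*a)*o(-4, 6) = (9*(-1/3))*(4/17) = -3*4/17 = -12/17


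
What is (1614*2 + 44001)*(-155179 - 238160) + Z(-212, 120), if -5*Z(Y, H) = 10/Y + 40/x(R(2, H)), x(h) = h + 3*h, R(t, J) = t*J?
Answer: -118149768533153/6360 ≈ -1.8577e+10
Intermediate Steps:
R(t, J) = J*t
x(h) = 4*h
Z(Y, H) = -1/H - 2/Y (Z(Y, H) = -(10/Y + 40/((4*(H*2))))/5 = -(10/Y + 40/((4*(2*H))))/5 = -(10/Y + 40/((8*H)))/5 = -(10/Y + 40*(1/(8*H)))/5 = -(10/Y + 5/H)/5 = -(5/H + 10/Y)/5 = -1/H - 2/Y)
(1614*2 + 44001)*(-155179 - 238160) + Z(-212, 120) = (1614*2 + 44001)*(-155179 - 238160) + (-1/120 - 2/(-212)) = (3228 + 44001)*(-393339) + (-1*1/120 - 2*(-1/212)) = 47229*(-393339) + (-1/120 + 1/106) = -18577007631 + 7/6360 = -118149768533153/6360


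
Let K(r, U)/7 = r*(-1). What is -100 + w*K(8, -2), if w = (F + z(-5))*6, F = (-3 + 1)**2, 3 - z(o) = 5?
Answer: -772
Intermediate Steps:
K(r, U) = -7*r (K(r, U) = 7*(r*(-1)) = 7*(-r) = -7*r)
z(o) = -2 (z(o) = 3 - 1*5 = 3 - 5 = -2)
F = 4 (F = (-2)**2 = 4)
w = 12 (w = (4 - 2)*6 = 2*6 = 12)
-100 + w*K(8, -2) = -100 + 12*(-7*8) = -100 + 12*(-56) = -100 - 672 = -772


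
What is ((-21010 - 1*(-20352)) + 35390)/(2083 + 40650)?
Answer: 34732/42733 ≈ 0.81277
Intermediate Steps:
((-21010 - 1*(-20352)) + 35390)/(2083 + 40650) = ((-21010 + 20352) + 35390)/42733 = (-658 + 35390)*(1/42733) = 34732*(1/42733) = 34732/42733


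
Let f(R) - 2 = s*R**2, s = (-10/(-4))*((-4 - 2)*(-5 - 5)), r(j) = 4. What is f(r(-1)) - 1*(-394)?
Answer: 2796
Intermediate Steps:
s = 150 (s = (-10*(-1/4))*(-6*(-10)) = (5/2)*60 = 150)
f(R) = 2 + 150*R**2
f(r(-1)) - 1*(-394) = (2 + 150*4**2) - 1*(-394) = (2 + 150*16) + 394 = (2 + 2400) + 394 = 2402 + 394 = 2796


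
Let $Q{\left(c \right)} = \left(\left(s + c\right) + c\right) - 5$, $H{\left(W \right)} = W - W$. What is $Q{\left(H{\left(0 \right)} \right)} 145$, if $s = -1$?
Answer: $-870$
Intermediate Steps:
$H{\left(W \right)} = 0$
$Q{\left(c \right)} = -6 + 2 c$ ($Q{\left(c \right)} = \left(\left(-1 + c\right) + c\right) - 5 = \left(-1 + 2 c\right) - 5 = -6 + 2 c$)
$Q{\left(H{\left(0 \right)} \right)} 145 = \left(-6 + 2 \cdot 0\right) 145 = \left(-6 + 0\right) 145 = \left(-6\right) 145 = -870$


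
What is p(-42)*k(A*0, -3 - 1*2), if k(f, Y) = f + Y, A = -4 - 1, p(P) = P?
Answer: 210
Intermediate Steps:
A = -5
k(f, Y) = Y + f
p(-42)*k(A*0, -3 - 1*2) = -42*((-3 - 1*2) - 5*0) = -42*((-3 - 2) + 0) = -42*(-5 + 0) = -42*(-5) = 210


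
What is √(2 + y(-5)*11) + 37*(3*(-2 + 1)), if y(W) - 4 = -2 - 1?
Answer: -111 + √13 ≈ -107.39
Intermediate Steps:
y(W) = 1 (y(W) = 4 + (-2 - 1) = 4 - 3 = 1)
√(2 + y(-5)*11) + 37*(3*(-2 + 1)) = √(2 + 1*11) + 37*(3*(-2 + 1)) = √(2 + 11) + 37*(3*(-1)) = √13 + 37*(-3) = √13 - 111 = -111 + √13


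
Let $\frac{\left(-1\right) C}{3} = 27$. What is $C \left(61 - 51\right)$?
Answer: $-810$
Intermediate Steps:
$C = -81$ ($C = \left(-3\right) 27 = -81$)
$C \left(61 - 51\right) = - 81 \left(61 - 51\right) = \left(-81\right) 10 = -810$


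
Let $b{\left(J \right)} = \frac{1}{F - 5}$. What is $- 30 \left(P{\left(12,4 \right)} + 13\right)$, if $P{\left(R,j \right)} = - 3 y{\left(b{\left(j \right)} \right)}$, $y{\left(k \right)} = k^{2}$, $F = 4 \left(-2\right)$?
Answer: $- \frac{65820}{169} \approx -389.47$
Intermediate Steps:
$F = -8$
$b{\left(J \right)} = - \frac{1}{13}$ ($b{\left(J \right)} = \frac{1}{-8 - 5} = \frac{1}{-13} = - \frac{1}{13}$)
$P{\left(R,j \right)} = - \frac{3}{169}$ ($P{\left(R,j \right)} = - 3 \left(- \frac{1}{13}\right)^{2} = \left(-3\right) \frac{1}{169} = - \frac{3}{169}$)
$- 30 \left(P{\left(12,4 \right)} + 13\right) = - 30 \left(- \frac{3}{169} + 13\right) = \left(-30\right) \frac{2194}{169} = - \frac{65820}{169}$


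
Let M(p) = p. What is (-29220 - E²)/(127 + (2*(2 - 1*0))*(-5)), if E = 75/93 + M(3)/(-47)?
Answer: -62030818504/227144843 ≈ -273.09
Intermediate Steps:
E = 1082/1457 (E = 75/93 + 3/(-47) = 75*(1/93) + 3*(-1/47) = 25/31 - 3/47 = 1082/1457 ≈ 0.74262)
(-29220 - E²)/(127 + (2*(2 - 1*0))*(-5)) = (-29220 - (1082/1457)²)/(127 + (2*(2 - 1*0))*(-5)) = (-29220 - 1*1170724/2122849)/(127 + (2*(2 + 0))*(-5)) = (-29220 - 1170724/2122849)/(127 + (2*2)*(-5)) = -62030818504/(2122849*(127 + 4*(-5))) = -62030818504/(2122849*(127 - 20)) = -62030818504/2122849/107 = -62030818504/2122849*1/107 = -62030818504/227144843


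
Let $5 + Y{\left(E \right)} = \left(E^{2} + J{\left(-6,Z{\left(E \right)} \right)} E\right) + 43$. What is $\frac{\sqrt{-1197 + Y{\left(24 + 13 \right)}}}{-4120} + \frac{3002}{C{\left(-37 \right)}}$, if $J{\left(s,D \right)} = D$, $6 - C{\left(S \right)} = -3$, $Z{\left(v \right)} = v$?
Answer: $\frac{3002}{9} - \frac{\sqrt{1579}}{4120} \approx 333.55$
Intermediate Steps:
$C{\left(S \right)} = 9$ ($C{\left(S \right)} = 6 - -3 = 6 + 3 = 9$)
$Y{\left(E \right)} = 38 + 2 E^{2}$ ($Y{\left(E \right)} = -5 + \left(\left(E^{2} + E E\right) + 43\right) = -5 + \left(\left(E^{2} + E^{2}\right) + 43\right) = -5 + \left(2 E^{2} + 43\right) = -5 + \left(43 + 2 E^{2}\right) = 38 + 2 E^{2}$)
$\frac{\sqrt{-1197 + Y{\left(24 + 13 \right)}}}{-4120} + \frac{3002}{C{\left(-37 \right)}} = \frac{\sqrt{-1197 + \left(38 + 2 \left(24 + 13\right)^{2}\right)}}{-4120} + \frac{3002}{9} = \sqrt{-1197 + \left(38 + 2 \cdot 37^{2}\right)} \left(- \frac{1}{4120}\right) + 3002 \cdot \frac{1}{9} = \sqrt{-1197 + \left(38 + 2 \cdot 1369\right)} \left(- \frac{1}{4120}\right) + \frac{3002}{9} = \sqrt{-1197 + \left(38 + 2738\right)} \left(- \frac{1}{4120}\right) + \frac{3002}{9} = \sqrt{-1197 + 2776} \left(- \frac{1}{4120}\right) + \frac{3002}{9} = \sqrt{1579} \left(- \frac{1}{4120}\right) + \frac{3002}{9} = - \frac{\sqrt{1579}}{4120} + \frac{3002}{9} = \frac{3002}{9} - \frac{\sqrt{1579}}{4120}$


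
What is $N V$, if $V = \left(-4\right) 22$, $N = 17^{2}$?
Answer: $-25432$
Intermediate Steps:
$N = 289$
$V = -88$
$N V = 289 \left(-88\right) = -25432$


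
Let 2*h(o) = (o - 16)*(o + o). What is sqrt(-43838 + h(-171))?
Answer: I*sqrt(11861) ≈ 108.91*I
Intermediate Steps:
h(o) = o*(-16 + o) (h(o) = ((o - 16)*(o + o))/2 = ((-16 + o)*(2*o))/2 = (2*o*(-16 + o))/2 = o*(-16 + o))
sqrt(-43838 + h(-171)) = sqrt(-43838 - 171*(-16 - 171)) = sqrt(-43838 - 171*(-187)) = sqrt(-43838 + 31977) = sqrt(-11861) = I*sqrt(11861)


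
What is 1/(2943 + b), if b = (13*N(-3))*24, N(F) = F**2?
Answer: 1/5751 ≈ 0.00017388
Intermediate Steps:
b = 2808 (b = (13*(-3)**2)*24 = (13*9)*24 = 117*24 = 2808)
1/(2943 + b) = 1/(2943 + 2808) = 1/5751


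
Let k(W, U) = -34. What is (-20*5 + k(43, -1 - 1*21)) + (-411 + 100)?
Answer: -445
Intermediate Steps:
(-20*5 + k(43, -1 - 1*21)) + (-411 + 100) = (-20*5 - 34) + (-411 + 100) = (-100 - 34) - 311 = -134 - 311 = -445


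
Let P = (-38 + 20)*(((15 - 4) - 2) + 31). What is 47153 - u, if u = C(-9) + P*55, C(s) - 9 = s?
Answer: 86753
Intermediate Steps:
C(s) = 9 + s
P = -720 (P = -18*((11 - 2) + 31) = -18*(9 + 31) = -18*40 = -720)
u = -39600 (u = (9 - 9) - 720*55 = 0 - 39600 = -39600)
47153 - u = 47153 - 1*(-39600) = 47153 + 39600 = 86753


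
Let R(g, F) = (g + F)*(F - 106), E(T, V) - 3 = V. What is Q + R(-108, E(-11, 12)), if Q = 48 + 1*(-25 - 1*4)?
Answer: 8482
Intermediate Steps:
E(T, V) = 3 + V
R(g, F) = (-106 + F)*(F + g) (R(g, F) = (F + g)*(-106 + F) = (-106 + F)*(F + g))
Q = 19 (Q = 48 + 1*(-25 - 4) = 48 + 1*(-29) = 48 - 29 = 19)
Q + R(-108, E(-11, 12)) = 19 + ((3 + 12)² - 106*(3 + 12) - 106*(-108) + (3 + 12)*(-108)) = 19 + (15² - 106*15 + 11448 + 15*(-108)) = 19 + (225 - 1590 + 11448 - 1620) = 19 + 8463 = 8482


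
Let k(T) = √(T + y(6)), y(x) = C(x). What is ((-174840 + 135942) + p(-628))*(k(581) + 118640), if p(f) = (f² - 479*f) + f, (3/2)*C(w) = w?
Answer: 77788688800 + 1967010*√65 ≈ 7.7805e+10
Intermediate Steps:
C(w) = 2*w/3
y(x) = 2*x/3
p(f) = f² - 478*f
k(T) = √(4 + T) (k(T) = √(T + (⅔)*6) = √(T + 4) = √(4 + T))
((-174840 + 135942) + p(-628))*(k(581) + 118640) = ((-174840 + 135942) - 628*(-478 - 628))*(√(4 + 581) + 118640) = (-38898 - 628*(-1106))*(√585 + 118640) = (-38898 + 694568)*(3*√65 + 118640) = 655670*(118640 + 3*√65) = 77788688800 + 1967010*√65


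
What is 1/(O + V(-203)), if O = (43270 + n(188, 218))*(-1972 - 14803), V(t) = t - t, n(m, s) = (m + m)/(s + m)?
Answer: -203/147351566450 ≈ -1.3777e-9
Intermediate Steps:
n(m, s) = 2*m/(m + s) (n(m, s) = (2*m)/(m + s) = 2*m/(m + s))
V(t) = 0
O = -147351566450/203 (O = (43270 + 2*188/(188 + 218))*(-1972 - 14803) = (43270 + 2*188/406)*(-16775) = (43270 + 2*188*(1/406))*(-16775) = (43270 + 188/203)*(-16775) = (8783998/203)*(-16775) = -147351566450/203 ≈ -7.2587e+8)
1/(O + V(-203)) = 1/(-147351566450/203 + 0) = 1/(-147351566450/203) = -203/147351566450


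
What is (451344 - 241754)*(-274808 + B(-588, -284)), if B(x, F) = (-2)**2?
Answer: -57596170360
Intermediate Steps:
B(x, F) = 4
(451344 - 241754)*(-274808 + B(-588, -284)) = (451344 - 241754)*(-274808 + 4) = 209590*(-274804) = -57596170360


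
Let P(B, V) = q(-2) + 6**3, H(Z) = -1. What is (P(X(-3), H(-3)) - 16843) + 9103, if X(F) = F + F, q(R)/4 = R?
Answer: -7532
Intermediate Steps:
q(R) = 4*R
X(F) = 2*F
P(B, V) = 208 (P(B, V) = 4*(-2) + 6**3 = -8 + 216 = 208)
(P(X(-3), H(-3)) - 16843) + 9103 = (208 - 16843) + 9103 = -16635 + 9103 = -7532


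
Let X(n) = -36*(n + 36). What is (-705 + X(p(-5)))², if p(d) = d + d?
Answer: 2692881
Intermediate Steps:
p(d) = 2*d
X(n) = -1296 - 36*n (X(n) = -36*(36 + n) = -1296 - 36*n)
(-705 + X(p(-5)))² = (-705 + (-1296 - 72*(-5)))² = (-705 + (-1296 - 36*(-10)))² = (-705 + (-1296 + 360))² = (-705 - 936)² = (-1641)² = 2692881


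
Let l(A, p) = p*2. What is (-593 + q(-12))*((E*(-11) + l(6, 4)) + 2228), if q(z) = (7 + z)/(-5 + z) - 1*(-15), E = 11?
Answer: -20771415/17 ≈ -1.2218e+6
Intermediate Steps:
l(A, p) = 2*p
q(z) = 15 + (7 + z)/(-5 + z) (q(z) = (7 + z)/(-5 + z) + 15 = 15 + (7 + z)/(-5 + z))
(-593 + q(-12))*((E*(-11) + l(6, 4)) + 2228) = (-593 + 4*(-17 + 4*(-12))/(-5 - 12))*((11*(-11) + 2*4) + 2228) = (-593 + 4*(-17 - 48)/(-17))*((-121 + 8) + 2228) = (-593 + 4*(-1/17)*(-65))*(-113 + 2228) = (-593 + 260/17)*2115 = -9821/17*2115 = -20771415/17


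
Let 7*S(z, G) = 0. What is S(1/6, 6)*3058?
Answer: 0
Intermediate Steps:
S(z, G) = 0 (S(z, G) = (1/7)*0 = 0)
S(1/6, 6)*3058 = 0*3058 = 0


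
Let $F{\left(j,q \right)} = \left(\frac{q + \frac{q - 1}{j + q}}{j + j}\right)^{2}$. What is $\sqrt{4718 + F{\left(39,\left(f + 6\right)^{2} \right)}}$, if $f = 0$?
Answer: $\frac{\sqrt{6458769409}}{1170} \approx 68.689$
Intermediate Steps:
$F{\left(j,q \right)} = \frac{\left(q + \frac{-1 + q}{j + q}\right)^{2}}{4 j^{2}}$ ($F{\left(j,q \right)} = \left(\frac{q + \frac{-1 + q}{j + q}}{2 j}\right)^{2} = \frac{\left(q + \frac{-1 + q}{j + q}\right)^{2}}{4 j^{2}}$)
$\sqrt{4718 + F{\left(39,\left(f + 6\right)^{2} \right)}} = \sqrt{4718 + \frac{\left(-1 + \left(0 + 6\right)^{2} + \left(\left(0 + 6\right)^{2}\right)^{2} + 39 \left(0 + 6\right)^{2}\right)^{2}}{4 \cdot 1521 \left(39 + \left(0 + 6\right)^{2}\right)^{2}}} = \sqrt{4718 + \frac{1}{4} \cdot \frac{1}{1521} \frac{1}{\left(39 + 6^{2}\right)^{2}} \left(-1 + 6^{2} + \left(6^{2}\right)^{2} + 39 \cdot 6^{2}\right)^{2}} = \sqrt{4718 + \frac{1}{4} \cdot \frac{1}{1521} \frac{1}{\left(39 + 36\right)^{2}} \left(-1 + 36 + 36^{2} + 39 \cdot 36\right)^{2}} = \sqrt{4718 + \frac{1}{4} \cdot \frac{1}{1521} \cdot \frac{1}{5625} \left(-1 + 36 + 1296 + 1404\right)^{2}} = \sqrt{4718 + \frac{1}{4} \cdot \frac{1}{1521} \cdot \frac{1}{5625} \cdot 2735^{2}} = \sqrt{4718 + \frac{1}{4} \cdot \frac{1}{1521} \cdot \frac{1}{5625} \cdot 7480225} = \sqrt{4718 + \frac{299209}{1368900}} = \sqrt{\frac{6458769409}{1368900}} = \frac{\sqrt{6458769409}}{1170}$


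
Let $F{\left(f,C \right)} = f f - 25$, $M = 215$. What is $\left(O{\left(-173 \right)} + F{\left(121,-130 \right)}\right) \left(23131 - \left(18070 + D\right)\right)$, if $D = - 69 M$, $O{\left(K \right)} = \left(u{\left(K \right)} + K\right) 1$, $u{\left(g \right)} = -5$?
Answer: $287258448$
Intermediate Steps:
$F{\left(f,C \right)} = -25 + f^{2}$ ($F{\left(f,C \right)} = f^{2} - 25 = -25 + f^{2}$)
$O{\left(K \right)} = -5 + K$ ($O{\left(K \right)} = \left(-5 + K\right) 1 = -5 + K$)
$D = -14835$ ($D = \left(-69\right) 215 = -14835$)
$\left(O{\left(-173 \right)} + F{\left(121,-130 \right)}\right) \left(23131 - \left(18070 + D\right)\right) = \left(\left(-5 - 173\right) - \left(25 - 121^{2}\right)\right) \left(23131 - 3235\right) = \left(-178 + \left(-25 + 14641\right)\right) \left(23131 + \left(-18070 + 14835\right)\right) = \left(-178 + 14616\right) \left(23131 - 3235\right) = 14438 \cdot 19896 = 287258448$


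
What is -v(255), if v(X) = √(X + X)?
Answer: -√510 ≈ -22.583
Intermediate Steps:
v(X) = √2*√X (v(X) = √(2*X) = √2*√X)
-v(255) = -√2*√255 = -√510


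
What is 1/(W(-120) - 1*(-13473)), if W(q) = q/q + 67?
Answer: 1/13541 ≈ 7.3850e-5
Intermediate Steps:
W(q) = 68 (W(q) = 1 + 67 = 68)
1/(W(-120) - 1*(-13473)) = 1/(68 - 1*(-13473)) = 1/(68 + 13473) = 1/13541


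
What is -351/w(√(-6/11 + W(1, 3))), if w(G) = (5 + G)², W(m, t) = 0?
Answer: -42471/(55 + I*√66)² ≈ -13.153 + 3.9725*I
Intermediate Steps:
-351/w(√(-6/11 + W(1, 3))) = -351/(5 + √(-6/11 + 0))² = -351/(5 + √(-6/11))² = -351/(5 + I*√66/11)²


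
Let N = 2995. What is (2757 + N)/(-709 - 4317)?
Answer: -2876/2513 ≈ -1.1444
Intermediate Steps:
(2757 + N)/(-709 - 4317) = (2757 + 2995)/(-709 - 4317) = 5752/(-5026) = 5752*(-1/5026) = -2876/2513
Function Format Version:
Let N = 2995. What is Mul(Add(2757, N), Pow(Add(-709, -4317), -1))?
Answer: Rational(-2876, 2513) ≈ -1.1444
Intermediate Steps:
Mul(Add(2757, N), Pow(Add(-709, -4317), -1)) = Mul(Add(2757, 2995), Pow(Add(-709, -4317), -1)) = Mul(5752, Pow(-5026, -1)) = Mul(5752, Rational(-1, 5026)) = Rational(-2876, 2513)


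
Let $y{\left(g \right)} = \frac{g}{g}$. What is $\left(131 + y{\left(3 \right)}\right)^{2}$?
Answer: $17424$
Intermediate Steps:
$y{\left(g \right)} = 1$
$\left(131 + y{\left(3 \right)}\right)^{2} = \left(131 + 1\right)^{2} = 132^{2} = 17424$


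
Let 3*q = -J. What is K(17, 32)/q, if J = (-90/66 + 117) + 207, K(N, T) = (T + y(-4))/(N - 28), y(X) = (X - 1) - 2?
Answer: 25/1183 ≈ 0.021133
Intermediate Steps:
y(X) = -3 + X (y(X) = (-1 + X) - 2 = -3 + X)
K(N, T) = (-7 + T)/(-28 + N) (K(N, T) = (T + (-3 - 4))/(N - 28) = (T - 7)/(-28 + N) = (-7 + T)/(-28 + N))
J = 3549/11 (J = (-90*1/66 + 117) + 207 = (-15/11 + 117) + 207 = 1272/11 + 207 = 3549/11 ≈ 322.64)
q = -1183/11 (q = (-1*3549/11)/3 = (1/3)*(-3549/11) = -1183/11 ≈ -107.55)
K(17, 32)/q = ((-7 + 32)/(-28 + 17))/(-1183/11) = (25/(-11))*(-11/1183) = -1/11*25*(-11/1183) = -25/11*(-11/1183) = 25/1183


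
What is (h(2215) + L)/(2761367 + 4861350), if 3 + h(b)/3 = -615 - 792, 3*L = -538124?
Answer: -550814/22868151 ≈ -0.024087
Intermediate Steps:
L = -538124/3 (L = (⅓)*(-538124) = -538124/3 ≈ -1.7937e+5)
h(b) = -4230 (h(b) = -9 + 3*(-615 - 792) = -9 + 3*(-1407) = -9 - 4221 = -4230)
(h(2215) + L)/(2761367 + 4861350) = (-4230 - 538124/3)/(2761367 + 4861350) = -550814/3/7622717 = -550814/3*1/7622717 = -550814/22868151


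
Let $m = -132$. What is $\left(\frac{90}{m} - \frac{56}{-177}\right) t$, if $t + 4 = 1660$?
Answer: $- \frac{392748}{649} \approx -605.16$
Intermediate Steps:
$t = 1656$ ($t = -4 + 1660 = 1656$)
$\left(\frac{90}{m} - \frac{56}{-177}\right) t = \left(\frac{90}{-132} - \frac{56}{-177}\right) 1656 = \left(90 \left(- \frac{1}{132}\right) - - \frac{56}{177}\right) 1656 = \left(- \frac{15}{22} + \frac{56}{177}\right) 1656 = \left(- \frac{1423}{3894}\right) 1656 = - \frac{392748}{649}$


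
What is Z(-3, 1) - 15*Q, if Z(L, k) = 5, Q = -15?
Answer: 230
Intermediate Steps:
Z(-3, 1) - 15*Q = 5 - 15*(-15) = 5 + 225 = 230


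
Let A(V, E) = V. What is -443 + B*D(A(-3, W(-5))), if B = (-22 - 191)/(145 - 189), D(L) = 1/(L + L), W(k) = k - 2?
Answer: -39055/88 ≈ -443.81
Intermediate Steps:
W(k) = -2 + k
D(L) = 1/(2*L)
B = 213/44 (B = -213/(-44) = -213*(-1/44) = 213/44 ≈ 4.8409)
-443 + B*D(A(-3, W(-5))) = -443 + 213*((½)/(-3))/44 = -443 + 213*((½)*(-⅓))/44 = -443 + (213/44)*(-⅙) = -443 - 71/88 = -39055/88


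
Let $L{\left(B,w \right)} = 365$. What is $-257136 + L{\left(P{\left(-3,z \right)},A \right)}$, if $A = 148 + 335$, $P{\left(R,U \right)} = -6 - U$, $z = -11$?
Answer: $-256771$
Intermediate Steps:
$A = 483$
$-257136 + L{\left(P{\left(-3,z \right)},A \right)} = -257136 + 365 = -256771$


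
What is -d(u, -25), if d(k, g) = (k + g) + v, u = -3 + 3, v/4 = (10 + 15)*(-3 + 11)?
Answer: -775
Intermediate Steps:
v = 800 (v = 4*((10 + 15)*(-3 + 11)) = 4*(25*8) = 4*200 = 800)
u = 0
d(k, g) = 800 + g + k (d(k, g) = (k + g) + 800 = (g + k) + 800 = 800 + g + k)
-d(u, -25) = -(800 - 25 + 0) = -1*775 = -775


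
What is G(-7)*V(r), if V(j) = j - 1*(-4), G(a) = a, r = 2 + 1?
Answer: -49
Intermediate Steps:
r = 3
V(j) = 4 + j (V(j) = j + 4 = 4 + j)
G(-7)*V(r) = -7*(4 + 3) = -7*7 = -49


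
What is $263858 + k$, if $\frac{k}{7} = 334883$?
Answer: $2608039$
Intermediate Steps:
$k = 2344181$ ($k = 7 \cdot 334883 = 2344181$)
$263858 + k = 263858 + 2344181 = 2608039$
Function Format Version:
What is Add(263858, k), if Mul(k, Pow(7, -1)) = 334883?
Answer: 2608039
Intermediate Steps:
k = 2344181 (k = Mul(7, 334883) = 2344181)
Add(263858, k) = Add(263858, 2344181) = 2608039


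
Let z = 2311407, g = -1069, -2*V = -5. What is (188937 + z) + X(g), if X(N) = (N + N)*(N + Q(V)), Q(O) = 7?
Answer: 4770900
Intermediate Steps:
V = 5/2 (V = -½*(-5) = 5/2 ≈ 2.5000)
X(N) = 2*N*(7 + N) (X(N) = (N + N)*(N + 7) = (2*N)*(7 + N) = 2*N*(7 + N))
(188937 + z) + X(g) = (188937 + 2311407) + 2*(-1069)*(7 - 1069) = 2500344 + 2*(-1069)*(-1062) = 2500344 + 2270556 = 4770900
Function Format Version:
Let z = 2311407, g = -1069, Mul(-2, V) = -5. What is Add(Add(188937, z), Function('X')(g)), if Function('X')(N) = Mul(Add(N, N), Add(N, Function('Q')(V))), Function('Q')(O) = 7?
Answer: 4770900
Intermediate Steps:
V = Rational(5, 2) (V = Mul(Rational(-1, 2), -5) = Rational(5, 2) ≈ 2.5000)
Function('X')(N) = Mul(2, N, Add(7, N)) (Function('X')(N) = Mul(Add(N, N), Add(N, 7)) = Mul(Mul(2, N), Add(7, N)) = Mul(2, N, Add(7, N)))
Add(Add(188937, z), Function('X')(g)) = Add(Add(188937, 2311407), Mul(2, -1069, Add(7, -1069))) = Add(2500344, Mul(2, -1069, -1062)) = Add(2500344, 2270556) = 4770900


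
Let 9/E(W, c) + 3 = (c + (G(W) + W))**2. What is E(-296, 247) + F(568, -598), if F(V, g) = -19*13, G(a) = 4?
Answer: -166475/674 ≈ -247.00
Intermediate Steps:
F(V, g) = -247
E(W, c) = 9/(-3 + (4 + W + c)**2) (E(W, c) = 9/(-3 + (c + (4 + W))**2) = 9/(-3 + (4 + W + c)**2))
E(-296, 247) + F(568, -598) = 9/(-3 + (4 - 296 + 247)**2) - 247 = 9/(-3 + (-45)**2) - 247 = 9/(-3 + 2025) - 247 = 9/2022 - 247 = 9*(1/2022) - 247 = 3/674 - 247 = -166475/674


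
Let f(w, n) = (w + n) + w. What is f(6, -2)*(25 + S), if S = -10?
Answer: 150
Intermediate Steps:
f(w, n) = n + 2*w (f(w, n) = (n + w) + w = n + 2*w)
f(6, -2)*(25 + S) = (-2 + 2*6)*(25 - 10) = (-2 + 12)*15 = 10*15 = 150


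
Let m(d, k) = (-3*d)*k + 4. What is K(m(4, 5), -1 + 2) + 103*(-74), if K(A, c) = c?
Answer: -7621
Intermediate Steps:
m(d, k) = 4 - 3*d*k (m(d, k) = -3*d*k + 4 = 4 - 3*d*k)
K(m(4, 5), -1 + 2) + 103*(-74) = (-1 + 2) + 103*(-74) = 1 - 7622 = -7621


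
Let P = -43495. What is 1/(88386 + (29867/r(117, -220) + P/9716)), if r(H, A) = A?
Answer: 133595/11789192878 ≈ 1.1332e-5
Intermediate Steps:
1/(88386 + (29867/r(117, -220) + P/9716)) = 1/(88386 + (29867/(-220) - 43495/9716)) = 1/(88386 + (29867*(-1/220) - 43495*1/9716)) = 1/(88386 + (-29867/220 - 43495/9716)) = 1/(88386 - 18734792/133595) = 1/(11789192878/133595) = 133595/11789192878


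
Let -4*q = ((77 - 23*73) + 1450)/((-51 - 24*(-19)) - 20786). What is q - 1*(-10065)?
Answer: 205134727/20381 ≈ 10065.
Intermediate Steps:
q = -38/20381 (q = -((77 - 23*73) + 1450)/(4*((-51 - 24*(-19)) - 20786)) = -((77 - 1679) + 1450)/(4*((-51 + 456) - 20786)) = -(-1602 + 1450)/(4*(405 - 20786)) = -(-38)/(-20381) = -(-38)*(-1)/20381 = -1/4*152/20381 = -38/20381 ≈ -0.0018645)
q - 1*(-10065) = -38/20381 - 1*(-10065) = -38/20381 + 10065 = 205134727/20381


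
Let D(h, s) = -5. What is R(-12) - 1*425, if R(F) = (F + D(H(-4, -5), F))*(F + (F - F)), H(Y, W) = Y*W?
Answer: -221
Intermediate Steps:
H(Y, W) = W*Y
R(F) = F*(-5 + F) (R(F) = (F - 5)*(F + (F - F)) = (-5 + F)*(F + 0) = (-5 + F)*F = F*(-5 + F))
R(-12) - 1*425 = -12*(-5 - 12) - 1*425 = -12*(-17) - 425 = 204 - 425 = -221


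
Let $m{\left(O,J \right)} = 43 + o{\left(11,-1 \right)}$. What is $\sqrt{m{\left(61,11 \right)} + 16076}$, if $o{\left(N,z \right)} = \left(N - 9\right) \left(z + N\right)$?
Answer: $\sqrt{16139} \approx 127.04$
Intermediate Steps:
$o{\left(N,z \right)} = \left(-9 + N\right) \left(N + z\right)$
$m{\left(O,J \right)} = 63$ ($m{\left(O,J \right)} = 43 + \left(11^{2} - 99 - -9 + 11 \left(-1\right)\right) = 43 + \left(121 - 99 + 9 - 11\right) = 43 + 20 = 63$)
$\sqrt{m{\left(61,11 \right)} + 16076} = \sqrt{63 + 16076} = \sqrt{16139}$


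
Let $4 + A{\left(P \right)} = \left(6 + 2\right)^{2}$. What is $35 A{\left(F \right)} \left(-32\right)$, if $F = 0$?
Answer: $-67200$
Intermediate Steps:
$A{\left(P \right)} = 60$ ($A{\left(P \right)} = -4 + \left(6 + 2\right)^{2} = -4 + 8^{2} = -4 + 64 = 60$)
$35 A{\left(F \right)} \left(-32\right) = 35 \cdot 60 \left(-32\right) = 2100 \left(-32\right) = -67200$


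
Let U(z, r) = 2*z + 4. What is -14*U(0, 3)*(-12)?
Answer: 672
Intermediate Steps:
U(z, r) = 4 + 2*z
-14*U(0, 3)*(-12) = -14*(4 + 2*0)*(-12) = -14*(4 + 0)*(-12) = -14*4*(-12) = -56*(-12) = 672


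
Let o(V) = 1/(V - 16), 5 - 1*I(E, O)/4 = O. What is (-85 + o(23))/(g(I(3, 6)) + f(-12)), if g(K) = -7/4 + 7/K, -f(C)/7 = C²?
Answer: 1188/14161 ≈ 0.083892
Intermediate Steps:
I(E, O) = 20 - 4*O
f(C) = -7*C²
o(V) = 1/(-16 + V)
g(K) = -7/4 + 7/K (g(K) = -7*¼ + 7/K = -7/4 + 7/K)
(-85 + o(23))/(g(I(3, 6)) + f(-12)) = (-85 + 1/(-16 + 23))/((-7/4 + 7/(20 - 4*6)) - 7*(-12)²) = (-85 + 1/7)/((-7/4 + 7/(20 - 24)) - 7*144) = (-85 + ⅐)/((-7/4 + 7/(-4)) - 1008) = -594/(7*((-7/4 + 7*(-¼)) - 1008)) = -594/(7*((-7/4 - 7/4) - 1008)) = -594/(7*(-7/2 - 1008)) = -594/(7*(-2023/2)) = -594/7*(-2/2023) = 1188/14161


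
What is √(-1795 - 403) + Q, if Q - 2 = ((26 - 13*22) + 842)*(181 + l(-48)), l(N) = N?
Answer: 77408 + I*√2198 ≈ 77408.0 + 46.883*I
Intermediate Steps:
Q = 77408 (Q = 2 + ((26 - 13*22) + 842)*(181 - 48) = 2 + ((26 - 286) + 842)*133 = 2 + (-260 + 842)*133 = 2 + 582*133 = 2 + 77406 = 77408)
√(-1795 - 403) + Q = √(-1795 - 403) + 77408 = √(-2198) + 77408 = I*√2198 + 77408 = 77408 + I*√2198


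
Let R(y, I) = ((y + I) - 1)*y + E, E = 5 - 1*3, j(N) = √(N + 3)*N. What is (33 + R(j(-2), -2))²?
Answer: 2025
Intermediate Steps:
j(N) = N*√(3 + N) (j(N) = √(3 + N)*N = N*√(3 + N))
E = 2 (E = 5 - 3 = 2)
R(y, I) = 2 + y*(-1 + I + y) (R(y, I) = ((y + I) - 1)*y + 2 = ((I + y) - 1)*y + 2 = (-1 + I + y)*y + 2 = y*(-1 + I + y) + 2 = 2 + y*(-1 + I + y))
(33 + R(j(-2), -2))² = (33 + (2 + (-2*√(3 - 2))² - (-2)*√(3 - 2) - (-4)*√(3 - 2)))² = (33 + (2 + (-2*√1)² - (-2)*√1 - (-4)*√1))² = (33 + (2 + (-2*1)² - (-2) - (-4)))² = (33 + (2 + (-2)² - 1*(-2) - 2*(-2)))² = (33 + (2 + 4 + 2 + 4))² = (33 + 12)² = 45² = 2025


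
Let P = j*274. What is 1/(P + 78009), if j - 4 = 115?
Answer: 1/110615 ≈ 9.0404e-6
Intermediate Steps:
j = 119 (j = 4 + 115 = 119)
P = 32606 (P = 119*274 = 32606)
1/(P + 78009) = 1/(32606 + 78009) = 1/110615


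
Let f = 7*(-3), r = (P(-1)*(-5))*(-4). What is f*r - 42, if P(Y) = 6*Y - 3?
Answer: 3738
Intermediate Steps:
P(Y) = -3 + 6*Y
r = -180 (r = ((-3 + 6*(-1))*(-5))*(-4) = ((-3 - 6)*(-5))*(-4) = -9*(-5)*(-4) = 45*(-4) = -180)
f = -21
f*r - 42 = -21*(-180) - 42 = 3780 - 42 = 3738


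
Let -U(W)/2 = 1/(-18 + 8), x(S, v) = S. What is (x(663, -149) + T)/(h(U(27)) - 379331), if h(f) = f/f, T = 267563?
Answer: -19159/27095 ≈ -0.70710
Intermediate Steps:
U(W) = 1/5 (U(W) = -2/(-18 + 8) = -2/(-10) = -2*(-1/10) = 1/5)
h(f) = 1
(x(663, -149) + T)/(h(U(27)) - 379331) = (663 + 267563)/(1 - 379331) = 268226/(-379330) = 268226*(-1/379330) = -19159/27095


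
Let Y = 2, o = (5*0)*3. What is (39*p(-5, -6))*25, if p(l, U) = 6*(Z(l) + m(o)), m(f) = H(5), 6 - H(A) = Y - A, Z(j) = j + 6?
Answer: 58500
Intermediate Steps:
o = 0 (o = 0*3 = 0)
Z(j) = 6 + j
H(A) = 4 + A (H(A) = 6 - (2 - A) = 6 + (-2 + A) = 4 + A)
m(f) = 9 (m(f) = 4 + 5 = 9)
p(l, U) = 90 + 6*l (p(l, U) = 6*((6 + l) + 9) = 6*(15 + l) = 90 + 6*l)
(39*p(-5, -6))*25 = (39*(90 + 6*(-5)))*25 = (39*(90 - 30))*25 = (39*60)*25 = 2340*25 = 58500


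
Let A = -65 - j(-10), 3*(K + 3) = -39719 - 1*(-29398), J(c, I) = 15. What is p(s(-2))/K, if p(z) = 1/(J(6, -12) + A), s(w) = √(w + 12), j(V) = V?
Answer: 3/413200 ≈ 7.2604e-6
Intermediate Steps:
K = -10330/3 (K = -3 + (-39719 - 1*(-29398))/3 = -3 + (-39719 + 29398)/3 = -3 + (⅓)*(-10321) = -3 - 10321/3 = -10330/3 ≈ -3443.3)
A = -55 (A = -65 - 1*(-10) = -65 + 10 = -55)
s(w) = √(12 + w)
p(z) = -1/40 (p(z) = 1/(15 - 55) = 1/(-40) = -1/40)
p(s(-2))/K = -1/(40*(-10330/3)) = -1/40*(-3/10330) = 3/413200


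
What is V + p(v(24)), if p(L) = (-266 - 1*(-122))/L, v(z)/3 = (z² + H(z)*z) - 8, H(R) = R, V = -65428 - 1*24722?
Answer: -12891456/143 ≈ -90150.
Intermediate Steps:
V = -90150 (V = -65428 - 24722 = -90150)
v(z) = -24 + 6*z² (v(z) = 3*((z² + z*z) - 8) = 3*((z² + z²) - 8) = 3*(2*z² - 8) = 3*(-8 + 2*z²) = -24 + 6*z²)
p(L) = -144/L (p(L) = (-266 + 122)/L = -144/L)
V + p(v(24)) = -90150 - 144/(-24 + 6*24²) = -90150 - 144/(-24 + 6*576) = -90150 - 144/(-24 + 3456) = -90150 - 144/3432 = -90150 - 144*1/3432 = -90150 - 6/143 = -12891456/143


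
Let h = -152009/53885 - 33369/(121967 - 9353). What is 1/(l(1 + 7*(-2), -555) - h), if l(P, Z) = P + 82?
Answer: 155595010/11221092359 ≈ 0.013866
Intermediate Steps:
l(P, Z) = 82 + P
h = -485036669/155595010 (h = -152009*1/53885 - 33369/112614 = -11693/4145 - 33369*1/112614 = -11693/4145 - 11123/37538 = -485036669/155595010 ≈ -3.1173)
1/(l(1 + 7*(-2), -555) - h) = 1/((82 + (1 + 7*(-2))) - 1*(-485036669/155595010)) = 1/((82 + (1 - 14)) + 485036669/155595010) = 1/((82 - 13) + 485036669/155595010) = 1/(69 + 485036669/155595010) = 1/(11221092359/155595010) = 155595010/11221092359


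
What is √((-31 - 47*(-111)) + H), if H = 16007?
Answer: √21193 ≈ 145.58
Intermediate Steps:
√((-31 - 47*(-111)) + H) = √((-31 - 47*(-111)) + 16007) = √((-31 + 5217) + 16007) = √(5186 + 16007) = √21193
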